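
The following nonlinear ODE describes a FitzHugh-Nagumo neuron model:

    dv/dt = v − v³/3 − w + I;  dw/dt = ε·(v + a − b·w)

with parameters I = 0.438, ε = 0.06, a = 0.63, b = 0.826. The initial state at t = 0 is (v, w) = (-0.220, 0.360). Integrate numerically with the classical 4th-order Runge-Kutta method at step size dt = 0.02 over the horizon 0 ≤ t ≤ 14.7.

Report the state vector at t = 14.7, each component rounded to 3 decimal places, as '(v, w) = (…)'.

(v, w) = (-1.174, -0.245)

t=0.000: state=(-0.220, 0.360)
step 1 (dt=0.02): k1=(-0.138, 0.007), k2=(-0.140, 0.007), k3=(-0.140, 0.007), k4=(-0.141, 0.007); state += dt/6·(k1+2k2+2k3+k4)
t=0.020: state=(-0.223, 0.360)
t=0.040: state=(-0.226, 0.360)
t=0.060: state=(-0.229, 0.360)
continuing one RK4 step at a time; state shown every 25 steps (Δt=0.5):
t=0.500: state=(-0.309, 0.362)
t=1.000: state=(-0.449, 0.361)
t=1.500: state=(-0.654, 0.354)
t=2.000: state=(-0.918, 0.341)
t=2.500: state=(-1.193, 0.320)
t=3.000: state=(-1.406, 0.292)
t=3.500: state=(-1.528, 0.260)
t=4.000: state=(-1.579, 0.226)
t=4.500: state=(-1.592, 0.192)
t=5.000: state=(-1.586, 0.159)
t=5.500: state=(-1.572, 0.127)
t=6.000: state=(-1.554, 0.096)
t=6.500: state=(-1.534, 0.067)
t=7.000: state=(-1.514, 0.039)
t=7.500: state=(-1.493, 0.012)
t=8.000: state=(-1.472, -0.014)
t=8.500: state=(-1.450, -0.038)
t=9.000: state=(-1.429, -0.061)
t=9.500: state=(-1.408, -0.083)
t=10.000: state=(-1.386, -0.103)
t=10.500: state=(-1.365, -0.123)
t=11.000: state=(-1.343, -0.141)
t=11.500: state=(-1.321, -0.159)
t=12.000: state=(-1.299, -0.175)
t=12.500: state=(-1.276, -0.190)
t=13.000: state=(-1.254, -0.204)
t=13.500: state=(-1.231, -0.218)
t=14.000: state=(-1.208, -0.230)
t=14.500: state=(-1.184, -0.241)
t=14.700: state=(-1.174, -0.245)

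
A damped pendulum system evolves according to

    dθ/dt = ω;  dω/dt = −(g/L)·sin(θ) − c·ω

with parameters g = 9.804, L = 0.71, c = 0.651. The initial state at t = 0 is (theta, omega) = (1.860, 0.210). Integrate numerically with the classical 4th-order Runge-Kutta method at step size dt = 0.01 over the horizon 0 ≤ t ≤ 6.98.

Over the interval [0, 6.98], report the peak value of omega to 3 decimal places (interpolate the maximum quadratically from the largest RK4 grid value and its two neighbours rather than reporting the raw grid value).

t=0.000: state=(1.860, 0.210)
step 1 (dt=0.01): k1=(0.210, -13.372), k2=(0.143, -13.324), k3=(0.143, -13.326), k4=(0.077, -13.279); state += dt/6·(k1+2k2+2k3+k4)
t=0.010: state=(1.861, 0.077)
t=0.020: state=(1.862, -0.056)
t=0.030: state=(1.860, -0.187)
continuing one RK4 step at a time; state shown every 25 steps (Δt=0.25):
t=0.250: state=(1.512, -2.940)
t=0.500: state=(0.462, -5.086)
t=0.750: state=(-0.726, -3.794)
t=1.000: state=(-1.266, -0.458)
t=1.250: state=(-0.986, 2.551)
t=1.500: state=(-0.131, 3.844)
t=1.750: state=(0.686, 2.285)
t=2.000: state=(0.915, -0.470)
t=2.250: state=(0.508, -2.554)
t=2.500: state=(-0.191, -2.637)
t=2.750: state=(-0.648, -0.827)
t=3.000: state=(-0.584, 1.247)
t=3.250: state=(-0.120, 2.189)
t=3.500: state=(0.361, 1.408)
t=3.750: state=(0.510, -0.252)
t=4.000: state=(0.272, -1.491)
t=4.250: state=(-0.128, -1.475)
t=4.500: state=(-0.374, -0.383)
t=4.750: state=(-0.311, 0.817)
t=5.000: state=(-0.031, 1.251)
t=5.250: state=(0.230, 0.700)
t=5.500: state=(0.283, -0.279)
t=5.750: state=(0.121, -0.909)
t=6.000: state=(-0.106, -0.776)
t=6.250: state=(-0.220, -0.092)
t=6.500: state=(-0.155, 0.557)
t=6.750: state=(0.014, 0.699)
t=6.980: state=(0.142, 0.347)
largest grid value and its neighbours: omega(1.480)=3.84796, omega(1.490)=3.84874, omega(1.500)=3.84429
parabola through these three points peaks at t≈1.486 with omega≈3.84906

max omega = 3.849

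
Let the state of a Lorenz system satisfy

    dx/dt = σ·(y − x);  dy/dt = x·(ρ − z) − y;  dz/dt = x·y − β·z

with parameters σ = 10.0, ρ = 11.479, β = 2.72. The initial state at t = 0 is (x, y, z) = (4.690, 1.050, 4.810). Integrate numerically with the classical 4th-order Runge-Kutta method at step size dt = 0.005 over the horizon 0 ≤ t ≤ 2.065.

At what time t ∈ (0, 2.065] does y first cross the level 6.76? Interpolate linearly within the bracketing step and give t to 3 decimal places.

t = 0.258

t=0.000: state=(4.690, 1.050, 4.810)
step 1 (dt=0.005): k1=(-36.400, 30.228, -8.159), k2=(-34.734, 29.639, -7.851), k3=(-34.791, 29.665, -7.855), k4=(-33.177, 29.097, -7.565); state += dt/6·(k1+2k2+2k3+k4)
t=0.005: state=(4.516, 1.198, 4.771)
t=0.010: state=(4.358, 1.341, 4.734)
t=0.015: state=(4.214, 1.479, 4.700)
continuing one RK4 step at a time; state shown every 20 steps (Δt=0.1):
t=0.100: state=(3.294, 3.375, 4.395)
t=0.200: state=(4.093, 5.441, 4.762)
t=0.255: state=(4.949, 6.686, 5.505)
next step: t=0.260: state=(5.036, 6.800, 5.598) — y has crossed 6.76
linear interpolation between t=0.255 (6.68592) and t=0.260 (6.80017) → t≈0.258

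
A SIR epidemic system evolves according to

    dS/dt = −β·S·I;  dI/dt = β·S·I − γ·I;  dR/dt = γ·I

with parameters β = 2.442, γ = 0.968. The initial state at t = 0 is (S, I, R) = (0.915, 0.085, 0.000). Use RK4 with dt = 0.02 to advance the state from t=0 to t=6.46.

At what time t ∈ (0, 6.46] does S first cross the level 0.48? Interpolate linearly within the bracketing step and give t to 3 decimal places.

t=0.000: state=(0.915, 0.085, 0.000)
step 1 (dt=0.02): k1=(-0.190, 0.108, 0.082), k2=(-0.192, 0.109, 0.083), k3=(-0.192, 0.109, 0.083), k4=(-0.194, 0.110, 0.084); state += dt/6·(k1+2k2+2k3+k4)
t=0.020: state=(0.911, 0.087, 0.002)
t=0.040: state=(0.907, 0.089, 0.003)
t=0.060: state=(0.903, 0.092, 0.005)
continuing one RK4 step at a time; state shown every 25 steps (Δt=0.5):
t=0.500: state=(0.795, 0.150, 0.056)
t=1.000: state=(0.633, 0.221, 0.146)
t=1.460: state=(0.481, 0.264, 0.255)
next step: t=1.480: state=(0.474, 0.265, 0.260) — S has crossed 0.48
linear interpolation between t=1.460 (0.48061) and t=1.480 (0.47443) → t≈1.462

t = 1.462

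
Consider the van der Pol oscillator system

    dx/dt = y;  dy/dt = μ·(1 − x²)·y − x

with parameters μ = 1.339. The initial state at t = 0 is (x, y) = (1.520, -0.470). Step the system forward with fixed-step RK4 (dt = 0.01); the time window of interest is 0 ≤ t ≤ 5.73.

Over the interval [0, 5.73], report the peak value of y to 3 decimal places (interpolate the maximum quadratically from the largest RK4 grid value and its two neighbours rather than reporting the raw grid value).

t=0.000: state=(1.520, -0.470)
step 1 (dt=0.01): k1=(-0.470, -0.695), k2=(-0.473, -0.691), k3=(-0.473, -0.691), k4=(-0.477, -0.688); state += dt/6·(k1+2k2+2k3+k4)
t=0.010: state=(1.515, -0.477)
t=0.020: state=(1.510, -0.484)
t=0.030: state=(1.506, -0.491)
continuing one RK4 step at a time; state shown every 20 steps (Δt=0.2):
t=0.200: state=(1.413, -0.599)
t=0.400: state=(1.281, -0.724)
t=0.600: state=(1.122, -0.870)
t=0.800: state=(0.930, -1.062)
t=1.000: state=(0.692, -1.332)
t=1.200: state=(0.389, -1.726)
t=1.400: state=(-0.009, -2.272)
t=1.600: state=(-0.523, -2.845)
t=1.800: state=(-1.114, -2.920)
t=2.000: state=(-1.623, -2.033)
t=2.200: state=(-1.909, -0.863)
t=2.400: state=(-2.000, -0.127)
t=2.600: state=(-1.986, 0.218)
t=2.800: state=(-1.924, 0.377)
t=3.000: state=(-1.840, 0.465)
t=3.200: state=(-1.740, 0.529)
t=3.400: state=(-1.628, 0.591)
t=3.600: state=(-1.503, 0.661)
t=3.800: state=(-1.362, 0.749)
t=4.000: state=(-1.201, 0.867)
t=4.200: state=(-1.012, 1.031)
t=4.400: state=(-0.784, 1.270)
t=4.600: state=(-0.497, 1.623)
t=4.800: state=(-0.124, 2.132)
t=5.000: state=(0.363, 2.740)
t=5.200: state=(0.952, 3.035)
t=5.400: state=(1.511, 2.380)
t=5.600: state=(1.865, 1.158)
t=5.730: state=(1.972, 0.524)
largest grid value and its neighbours: y(5.170)=3.04005, y(5.180)=3.04075, y(5.190)=3.03894
parabola through these three points peaks at t≈5.178 with y≈3.04081

max y = 3.041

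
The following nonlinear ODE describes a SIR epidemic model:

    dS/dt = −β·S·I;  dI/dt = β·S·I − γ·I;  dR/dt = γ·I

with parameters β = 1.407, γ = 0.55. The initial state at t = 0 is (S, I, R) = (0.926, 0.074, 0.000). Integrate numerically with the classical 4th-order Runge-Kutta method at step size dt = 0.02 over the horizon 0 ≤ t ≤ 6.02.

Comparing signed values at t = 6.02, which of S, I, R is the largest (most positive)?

t=0.000: state=(0.926, 0.074, 0.000)
step 1 (dt=0.02): k1=(-0.096, 0.056, 0.041), k2=(-0.097, 0.056, 0.041), k3=(-0.097, 0.056, 0.041), k4=(-0.098, 0.056, 0.041); state += dt/6·(k1+2k2+2k3+k4)
t=0.020: state=(0.924, 0.075, 0.001)
t=0.040: state=(0.922, 0.076, 0.002)
t=0.060: state=(0.920, 0.077, 0.002)
continuing one RK4 step at a time; state shown every 10 steps (Δt=0.2):
t=0.200: state=(0.905, 0.086, 0.009)
t=0.400: state=(0.882, 0.099, 0.019)
t=0.600: state=(0.856, 0.113, 0.031)
t=0.800: state=(0.828, 0.128, 0.044)
t=1.000: state=(0.797, 0.145, 0.059)
t=1.200: state=(0.763, 0.161, 0.076)
t=1.400: state=(0.727, 0.178, 0.094)
t=1.600: state=(0.690, 0.195, 0.115)
t=1.800: state=(0.652, 0.211, 0.137)
t=2.000: state=(0.613, 0.226, 0.161)
t=2.200: state=(0.574, 0.239, 0.187)
t=2.400: state=(0.536, 0.250, 0.214)
t=2.600: state=(0.499, 0.259, 0.242)
t=2.800: state=(0.463, 0.266, 0.271)
t=3.000: state=(0.430, 0.270, 0.300)
t=3.200: state=(0.398, 0.272, 0.330)
t=3.400: state=(0.369, 0.271, 0.360)
t=3.600: state=(0.342, 0.269, 0.390)
t=3.800: state=(0.317, 0.264, 0.419)
t=4.000: state=(0.295, 0.258, 0.448)
t=4.200: state=(0.274, 0.250, 0.476)
t=4.400: state=(0.256, 0.241, 0.503)
t=4.600: state=(0.239, 0.232, 0.529)
t=4.800: state=(0.225, 0.222, 0.554)
t=5.000: state=(0.211, 0.211, 0.577)
t=5.200: state=(0.199, 0.200, 0.600)
t=5.400: state=(0.189, 0.190, 0.622)
t=5.600: state=(0.179, 0.179, 0.642)
t=5.800: state=(0.171, 0.168, 0.661)
t=6.000: state=(0.163, 0.158, 0.679)
t=6.020: state=(0.162, 0.157, 0.681)
compare at T: S=0.162, I=0.157, R=0.681

largest component: R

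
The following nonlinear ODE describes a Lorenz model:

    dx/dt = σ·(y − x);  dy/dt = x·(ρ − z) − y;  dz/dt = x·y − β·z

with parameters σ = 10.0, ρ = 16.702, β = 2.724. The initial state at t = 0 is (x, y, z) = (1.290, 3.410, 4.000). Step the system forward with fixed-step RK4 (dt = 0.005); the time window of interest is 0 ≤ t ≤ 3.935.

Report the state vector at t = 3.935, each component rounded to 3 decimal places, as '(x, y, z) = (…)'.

(x, y, z) = (1.841, 1.818, 11.297)

t=0.000: state=(1.290, 3.410, 4.000)
step 1 (dt=0.005): k1=(21.200, 12.976, -6.497), k2=(20.994, 13.638, -6.229), k3=(21.016, 13.629, -6.230), k4=(20.831, 14.286, -5.959); state += dt/6·(k1+2k2+2k3+k4)
t=0.005: state=(1.395, 3.478, 3.969)
t=0.010: state=(1.498, 3.553, 3.940)
t=0.015: state=(1.601, 3.634, 3.915)
continuing one RK4 step at a time; state shown every 40 steps (Δt=0.2):
t=0.200: state=(6.711, 10.796, 6.838)
t=0.400: state=(11.433, 8.352, 24.418)
t=0.600: state=(2.478, -0.159, 16.923)
t=0.800: state=(0.495, 0.394, 9.820)
t=1.000: state=(0.875, 1.345, 5.778)
t=1.200: state=(2.955, 4.874, 4.232)
t=1.400: state=(9.695, 13.838, 12.535)
t=1.600: state=(8.160, 2.836, 23.342)
t=1.800: state=(1.371, 0.199, 13.995)
t=2.000: state=(0.817, 1.058, 8.196)
t=2.200: state=(2.154, 3.422, 5.240)
t=2.400: state=(7.122, 10.990, 8.310)
t=2.600: state=(10.764, 7.614, 23.753)
t=2.800: state=(2.752, 0.467, 16.514)
t=3.000: state=(1.220, 1.373, 9.768)
t=3.200: state=(2.645, 4.043, 6.425)
t=3.400: state=(7.748, 11.371, 10.191)
t=3.600: state=(9.868, 6.489, 23.054)
t=3.800: state=(2.900, 1.097, 15.835)
t=3.935: state=(1.841, 1.818, 11.297)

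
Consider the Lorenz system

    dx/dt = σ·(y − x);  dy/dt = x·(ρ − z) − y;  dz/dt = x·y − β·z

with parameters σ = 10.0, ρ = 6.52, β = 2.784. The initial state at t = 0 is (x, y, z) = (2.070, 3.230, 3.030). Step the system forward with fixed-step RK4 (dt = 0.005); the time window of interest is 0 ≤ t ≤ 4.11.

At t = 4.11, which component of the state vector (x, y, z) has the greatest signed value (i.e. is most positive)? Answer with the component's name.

largest component: z

t=0.000: state=(2.070, 3.230, 3.030)
step 1 (dt=0.005): k1=(11.600, 3.994, -1.749), k2=(11.410, 4.095, -1.623), k3=(11.417, 4.092, -1.625), k4=(11.234, 4.190, -1.499); state += dt/6·(k1+2k2+2k3+k4)
t=0.005: state=(2.127, 3.250, 3.022)
t=0.010: state=(2.182, 3.272, 3.015)
t=0.015: state=(2.236, 3.294, 3.009)
continuing one RK4 step at a time; state shown every 40 steps (Δt=0.2):
t=0.200: state=(3.736, 4.452, 3.560)
t=0.400: state=(4.901, 5.245, 5.451)
t=0.600: state=(4.837, 4.461, 6.892)
t=0.800: state=(3.873, 3.414, 6.505)
t=1.000: state=(3.273, 3.145, 5.445)
t=1.200: state=(3.308, 3.448, 4.753)
t=1.400: state=(3.732, 3.987, 4.745)
t=1.600: state=(4.188, 4.354, 5.307)
t=1.800: state=(4.303, 4.250, 5.892)
t=2.000: state=(4.052, 3.887, 5.978)
t=2.200: state=(3.767, 3.668, 5.658)
t=2.400: state=(3.688, 3.705, 5.327)
t=2.600: state=(3.804, 3.891, 5.233)
t=2.800: state=(3.977, 4.049, 5.384)
t=3.000: state=(4.056, 4.060, 5.601)
t=3.200: state=(4.002, 3.952, 5.689)
t=3.400: state=(3.897, 3.851, 5.614)
t=3.600: state=(3.841, 3.834, 5.487)
t=3.800: state=(3.863, 3.889, 5.422)
t=4.000: state=(3.923, 3.952, 5.452)
t=4.110: state=(3.951, 3.970, 5.493)
compare at T: x=3.951, y=3.970, z=5.493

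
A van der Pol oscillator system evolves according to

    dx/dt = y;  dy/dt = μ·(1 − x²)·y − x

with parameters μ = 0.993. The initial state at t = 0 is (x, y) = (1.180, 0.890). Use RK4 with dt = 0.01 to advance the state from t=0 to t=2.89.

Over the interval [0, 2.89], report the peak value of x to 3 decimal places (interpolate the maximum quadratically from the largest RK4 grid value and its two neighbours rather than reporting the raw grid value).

t=0.000: state=(1.180, 0.890)
step 1 (dt=0.01): k1=(0.890, -1.527), k2=(0.882, -1.537), k3=(0.882, -1.537), k4=(0.875, -1.548); state += dt/6·(k1+2k2+2k3+k4)
t=0.010: state=(1.189, 0.875)
t=0.020: state=(1.197, 0.859)
t=0.030: state=(1.206, 0.843)
continuing one RK4 step at a time; state shown every 10 steps (Δt=0.1):
t=0.100: state=(1.261, 0.728)
t=0.200: state=(1.325, 0.556)
t=0.300: state=(1.372, 0.383)
t=0.400: state=(1.402, 0.217)
t=0.500: state=(1.416, 0.062)
t=0.600: state=(1.415, -0.079)
t=0.700: state=(1.401, -0.206)
t=0.800: state=(1.374, -0.320)
t=0.900: state=(1.337, -0.425)
t=1.000: state=(1.290, -0.522)
t=1.100: state=(1.233, -0.615)
t=1.200: state=(1.167, -0.706)
t=1.300: state=(1.091, -0.799)
t=1.400: state=(1.007, -0.895)
t=1.500: state=(0.912, -0.999)
t=1.600: state=(0.807, -1.112)
t=1.700: state=(0.689, -1.238)
t=1.800: state=(0.559, -1.380)
t=1.900: state=(0.413, -1.539)
t=2.000: state=(0.250, -1.715)
t=2.100: state=(0.069, -1.906)
t=2.200: state=(-0.131, -2.101)
t=2.300: state=(-0.350, -2.282)
t=2.400: state=(-0.586, -2.416)
t=2.500: state=(-0.831, -2.466)
t=2.600: state=(-1.075, -2.391)
t=2.700: state=(-1.304, -2.176)
t=2.800: state=(-1.506, -1.840)
t=2.890: state=(-1.655, -1.475)
largest grid value and its neighbours: x(0.530)=1.41712, x(0.540)=1.41723, x(0.550)=1.41720
parabola through these three points peaks at t≈0.543 with x≈1.41723

max x = 1.417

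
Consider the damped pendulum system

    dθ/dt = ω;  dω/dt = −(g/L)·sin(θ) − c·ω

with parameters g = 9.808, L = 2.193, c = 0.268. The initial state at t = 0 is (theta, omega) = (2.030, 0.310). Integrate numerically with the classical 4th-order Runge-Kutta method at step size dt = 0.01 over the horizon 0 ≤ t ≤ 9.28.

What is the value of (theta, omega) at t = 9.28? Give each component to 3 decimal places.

(theta, omega) = (0.167, 1.040)

t=0.000: state=(2.030, 0.310)
step 1 (dt=0.01): k1=(0.310, -4.092), k2=(0.290, -4.084), k3=(0.290, -4.084), k4=(0.269, -4.075); state += dt/6·(k1+2k2+2k3+k4)
t=0.010: state=(2.033, 0.269)
t=0.020: state=(2.035, 0.228)
t=0.030: state=(2.037, 0.188)
continuing one RK4 step at a time; state shown every 50 steps (Δt=0.5):
t=0.500: state=(1.689, -1.671)
t=1.000: state=(0.409, -3.200)
t=1.500: state=(-1.030, -2.094)
t=2.000: state=(-1.502, 0.198)
t=2.500: state=(-0.889, 2.139)
t=3.000: state=(0.352, 2.383)
t=3.500: state=(1.134, 0.581)
t=4.000: state=(0.919, -1.357)
t=4.500: state=(-0.027, -2.094)
t=5.000: state=(-0.828, -0.874)
t=5.500: state=(-0.819, 0.870)
t=6.000: state=(-0.106, 1.726)
t=6.500: state=(0.613, 0.910)
t=7.000: state=(0.693, -0.578)
t=7.500: state=(0.147, -1.403)
t=8.000: state=(-0.466, -0.836)
t=8.500: state=(-0.575, 0.405)
t=9.000: state=(-0.147, 1.139)
t=9.280: state=(0.167, 1.040)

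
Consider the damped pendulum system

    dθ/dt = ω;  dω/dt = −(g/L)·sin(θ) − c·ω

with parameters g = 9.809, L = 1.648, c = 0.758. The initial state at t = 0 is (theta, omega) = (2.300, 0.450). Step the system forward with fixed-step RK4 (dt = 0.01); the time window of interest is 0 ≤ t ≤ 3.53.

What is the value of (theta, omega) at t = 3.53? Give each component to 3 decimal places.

t=0.000: state=(2.300, 0.450)
step 1 (dt=0.01): k1=(0.450, -4.780), k2=(0.426, -4.753), k3=(0.426, -4.753), k4=(0.402, -4.727); state += dt/6·(k1+2k2+2k3+k4)
t=0.010: state=(2.304, 0.402)
t=0.020: state=(2.308, 0.355)
t=0.030: state=(2.311, 0.309)
continuing one RK4 step at a time; state shown every 20 steps (Δt=0.2):
t=0.200: state=(2.300, -0.426)
t=0.400: state=(2.134, -1.239)
t=0.600: state=(1.803, -2.075)
t=0.800: state=(1.305, -2.876)
t=1.000: state=(0.672, -3.379)
t=1.200: state=(-0.003, -3.248)
t=1.400: state=(-0.582, -2.455)
t=1.600: state=(-0.963, -1.325)
t=1.800: state=(-1.112, -0.177)
t=2.000: state=(-1.043, 0.829)
t=2.200: state=(-0.796, 1.595)
t=2.400: state=(-0.429, 2.004)
t=2.600: state=(-0.025, 1.963)
t=2.800: state=(0.328, 1.508)
t=3.000: state=(0.562, 0.807)
t=3.200: state=(0.647, 0.053)
t=3.400: state=(0.590, -0.604)
t=3.530: state=(0.489, -0.927)

(theta, omega) = (0.489, -0.927)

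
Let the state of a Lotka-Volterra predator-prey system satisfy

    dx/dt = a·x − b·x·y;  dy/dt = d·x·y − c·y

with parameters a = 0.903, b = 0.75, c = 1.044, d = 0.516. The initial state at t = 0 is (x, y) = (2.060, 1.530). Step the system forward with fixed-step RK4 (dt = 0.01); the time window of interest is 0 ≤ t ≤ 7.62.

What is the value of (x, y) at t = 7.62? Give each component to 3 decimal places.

t=0.000: state=(2.060, 1.530)
step 1 (dt=0.01): k1=(-0.504, 0.029), k2=(-0.503, 0.027), k3=(-0.503, 0.027), k4=(-0.503, 0.025); state += dt/6·(k1+2k2+2k3+k4)
t=0.010: state=(2.055, 1.530)
t=0.020: state=(2.050, 1.531)
t=0.030: state=(2.045, 1.531)
continuing one RK4 step at a time; state shown every 25 steps (Δt=0.25):
t=0.250: state=(1.938, 1.525)
t=0.500: state=(1.829, 1.498)
t=0.750: state=(1.738, 1.452)
t=1.000: state=(1.668, 1.393)
t=1.250: state=(1.620, 1.326)
t=1.500: state=(1.594, 1.256)
t=1.750: state=(1.589, 1.188)
t=2.000: state=(1.603, 1.124)
t=2.250: state=(1.636, 1.067)
t=2.500: state=(1.687, 1.018)
t=2.750: state=(1.754, 0.979)
t=3.000: state=(1.835, 0.950)
t=3.250: state=(1.927, 0.933)
t=3.500: state=(2.029, 0.927)
t=3.750: state=(2.137, 0.934)
t=4.000: state=(2.244, 0.955)
t=4.250: state=(2.344, 0.989)
t=4.500: state=(2.430, 1.036)
t=4.750: state=(2.494, 1.097)
t=5.000: state=(2.528, 1.169)
t=5.250: state=(2.526, 1.248)
t=5.500: state=(2.486, 1.328)
t=5.750: state=(2.412, 1.404)
t=6.000: state=(2.309, 1.467)
t=6.250: state=(2.188, 1.510)
t=6.500: state=(2.061, 1.530)
t=6.750: state=(1.939, 1.525)
t=7.000: state=(1.830, 1.498)
t=7.250: state=(1.739, 1.452)
t=7.500: state=(1.669, 1.393)
t=7.620: state=(1.643, 1.362)

(x, y) = (1.643, 1.362)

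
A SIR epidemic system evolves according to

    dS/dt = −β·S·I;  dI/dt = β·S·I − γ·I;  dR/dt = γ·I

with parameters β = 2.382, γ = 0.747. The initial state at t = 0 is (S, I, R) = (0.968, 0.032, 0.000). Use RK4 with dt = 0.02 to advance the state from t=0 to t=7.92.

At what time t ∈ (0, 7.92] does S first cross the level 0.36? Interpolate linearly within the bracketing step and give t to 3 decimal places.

t = 2.395

t=0.000: state=(0.968, 0.032, 0.000)
step 1 (dt=0.02): k1=(-0.074, 0.050, 0.024), k2=(-0.075, 0.051, 0.024), k3=(-0.075, 0.051, 0.024), k4=(-0.076, 0.051, 0.025); state += dt/6·(k1+2k2+2k3+k4)
t=0.020: state=(0.967, 0.033, 0.000)
t=0.040: state=(0.965, 0.034, 0.001)
t=0.060: state=(0.963, 0.035, 0.002)
continuing one RK4 step at a time; state shown every 25 steps (Δt=0.5):
t=0.500: state=(0.914, 0.068, 0.018)
t=1.000: state=(0.814, 0.131, 0.054)
t=1.500: state=(0.662, 0.219, 0.119)
t=2.000: state=(0.485, 0.298, 0.217)
t=2.380: state=(0.364, 0.329, 0.306)
next step: t=2.400: state=(0.359, 0.330, 0.311) — S has crossed 0.36
linear interpolation between t=2.380 (0.36429) and t=2.400 (0.35861) → t≈2.395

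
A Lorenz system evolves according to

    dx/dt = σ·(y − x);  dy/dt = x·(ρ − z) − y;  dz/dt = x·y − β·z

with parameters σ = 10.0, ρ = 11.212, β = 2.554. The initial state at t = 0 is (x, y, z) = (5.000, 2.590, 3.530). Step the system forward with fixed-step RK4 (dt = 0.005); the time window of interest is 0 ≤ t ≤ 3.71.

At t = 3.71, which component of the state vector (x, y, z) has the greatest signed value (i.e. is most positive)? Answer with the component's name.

t=0.000: state=(5.000, 2.590, 3.530)
step 1 (dt=0.005): k1=(-24.100, 35.820, 3.934), k2=(-22.602, 35.219, 4.196), k3=(-22.654, 35.246, 4.197), k4=(-21.205, 34.671, 4.449); state += dt/6·(k1+2k2+2k3+k4)
t=0.005: state=(4.887, 2.766, 3.551)
t=0.010: state=(4.788, 2.937, 3.574)
t=0.015: state=(4.701, 3.103, 3.600)
continuing one RK4 step at a time; state shown every 40 steps (Δt=0.2):
t=0.200: state=(6.069, 7.877, 6.598)
t=0.400: state=(7.967, 7.177, 13.890)
t=0.600: state=(4.363, 2.623, 12.713)
t=0.800: state=(2.575, 2.406, 8.759)
t=1.000: state=(3.158, 3.853, 6.594)
t=1.200: state=(5.223, 6.492, 7.457)
t=1.400: state=(7.005, 7.080, 11.734)
t=1.600: state=(5.365, 4.123, 12.535)
t=1.800: state=(3.662, 3.315, 9.867)
t=2.000: state=(3.848, 4.316, 8.059)
t=2.200: state=(5.245, 6.055, 8.615)
t=2.400: state=(6.290, 6.317, 11.167)
t=2.600: state=(5.346, 4.606, 11.724)
t=2.800: state=(4.245, 3.993, 10.062)
t=3.000: state=(4.368, 4.702, 8.877)
t=3.200: state=(5.298, 5.789, 9.376)
t=3.400: state=(5.835, 5.790, 10.900)
t=3.600: state=(5.219, 4.777, 11.121)
t=3.710: state=(4.781, 4.455, 10.586)
compare at T: x=4.781, y=4.455, z=10.586

largest component: z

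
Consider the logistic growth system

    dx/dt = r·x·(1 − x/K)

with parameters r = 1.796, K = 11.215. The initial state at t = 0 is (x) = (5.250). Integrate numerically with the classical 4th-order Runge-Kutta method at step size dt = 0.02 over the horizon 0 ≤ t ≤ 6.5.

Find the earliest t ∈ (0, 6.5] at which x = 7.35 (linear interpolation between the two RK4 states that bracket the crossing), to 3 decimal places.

t=0.000: state=(5.250)
step 1 (dt=0.02): k1=(5.015), k2=(5.020), k3=(5.020), k4=(5.025); state += dt/6·(k1+2k2+2k3+k4)
t=0.020: state=(5.350)
t=0.040: state=(5.451)
t=0.060: state=(5.552)
t=0.420: state=(7.309)
next step: t=0.440: state=(7.400) — x has crossed 7.35
linear interpolation between t=0.420 (7.30912) and t=0.440 (7.40005) → t≈0.429

t = 0.429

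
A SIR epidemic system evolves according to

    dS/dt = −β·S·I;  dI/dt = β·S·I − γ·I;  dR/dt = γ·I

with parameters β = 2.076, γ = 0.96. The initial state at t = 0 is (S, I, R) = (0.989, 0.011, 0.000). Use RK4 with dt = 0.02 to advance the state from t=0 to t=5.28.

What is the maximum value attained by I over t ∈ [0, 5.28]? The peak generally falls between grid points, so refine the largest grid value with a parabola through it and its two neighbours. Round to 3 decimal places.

max I = 0.186

t=0.000: state=(0.989, 0.011, 0.000)
step 1 (dt=0.02): k1=(-0.023, 0.012, 0.011), k2=(-0.023, 0.012, 0.011), k3=(-0.023, 0.012, 0.011), k4=(-0.023, 0.012, 0.011); state += dt/6·(k1+2k2+2k3+k4)
t=0.020: state=(0.989, 0.011, 0.000)
t=0.040: state=(0.988, 0.011, 0.000)
t=0.060: state=(0.988, 0.012, 0.001)
continuing one RK4 step at a time; state shown every 10 steps (Δt=0.2):
t=0.200: state=(0.984, 0.014, 0.002)
t=0.400: state=(0.978, 0.017, 0.005)
t=0.600: state=(0.970, 0.021, 0.009)
t=0.800: state=(0.961, 0.026, 0.013)
t=1.000: state=(0.949, 0.032, 0.019)
t=1.200: state=(0.936, 0.039, 0.026)
t=1.400: state=(0.919, 0.047, 0.034)
t=1.600: state=(0.900, 0.057, 0.044)
t=1.800: state=(0.877, 0.067, 0.056)
t=2.000: state=(0.850, 0.080, 0.070)
t=2.200: state=(0.821, 0.093, 0.086)
t=2.400: state=(0.787, 0.107, 0.106)
t=2.600: state=(0.751, 0.122, 0.128)
t=2.800: state=(0.711, 0.136, 0.152)
t=3.000: state=(0.670, 0.150, 0.180)
t=3.200: state=(0.628, 0.162, 0.210)
t=3.400: state=(0.586, 0.172, 0.242)
t=3.600: state=(0.545, 0.179, 0.276)
t=3.800: state=(0.505, 0.184, 0.311)
t=4.000: state=(0.468, 0.186, 0.346)
t=4.200: state=(0.433, 0.185, 0.382)
t=4.400: state=(0.401, 0.182, 0.417)
t=4.600: state=(0.373, 0.176, 0.451)
t=4.800: state=(0.347, 0.169, 0.485)
t=5.000: state=(0.324, 0.160, 0.516)
t=5.200: state=(0.304, 0.150, 0.546)
t=5.280: state=(0.296, 0.146, 0.557)
largest grid value and its neighbours: I(4.000)=0.18600, I(4.020)=0.18603, I(4.040)=0.18603
parabola through these three points peaks at t≈4.030 with I≈0.18603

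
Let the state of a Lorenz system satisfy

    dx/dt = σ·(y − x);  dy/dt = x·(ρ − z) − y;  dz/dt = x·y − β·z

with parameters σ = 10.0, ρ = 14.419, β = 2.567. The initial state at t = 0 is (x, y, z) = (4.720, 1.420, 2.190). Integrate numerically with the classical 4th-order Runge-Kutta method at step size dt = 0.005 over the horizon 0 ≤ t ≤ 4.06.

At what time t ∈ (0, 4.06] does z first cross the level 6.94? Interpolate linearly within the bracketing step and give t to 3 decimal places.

t=0.000: state=(4.720, 1.420, 2.190)
step 1 (dt=0.005): k1=(-33.000, 56.301, 1.081), k2=(-30.767, 55.139, 1.609), k3=(-30.852, 55.204, 1.601), k4=(-28.697, 54.102, 2.101); state += dt/6·(k1+2k2+2k3+k4)
t=0.005: state=(4.566, 1.696, 2.198)
t=0.010: state=(4.432, 1.961, 2.211)
t=0.015: state=(4.318, 2.218, 2.228)
continuing one RK4 step at a time; state shown every 40 steps (Δt=0.2):
t=0.200: state=(7.062, 10.563, 6.632)
t=0.205: state=(7.238, 10.783, 6.927)
next step: t=0.210: state=(7.416, 10.997, 7.235) — z has crossed 6.94
linear interpolation between t=0.205 (6.92655) and t=0.210 (7.23467) → t≈0.205

t = 0.205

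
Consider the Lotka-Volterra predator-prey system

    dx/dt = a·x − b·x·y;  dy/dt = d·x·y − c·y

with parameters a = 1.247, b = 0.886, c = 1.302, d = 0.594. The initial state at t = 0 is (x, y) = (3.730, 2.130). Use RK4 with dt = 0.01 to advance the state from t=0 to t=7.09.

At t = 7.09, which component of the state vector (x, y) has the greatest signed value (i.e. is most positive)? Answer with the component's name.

largest component: y

t=0.000: state=(3.730, 2.130)
step 1 (dt=0.01): k1=(-2.388, 1.946), k2=(-2.412, 1.940), k3=(-2.412, 1.940), k4=(-2.436, 1.933); state += dt/6·(k1+2k2+2k3+k4)
t=0.010: state=(3.706, 2.149)
t=0.020: state=(3.681, 2.169)
t=0.030: state=(3.656, 2.188)
continuing one RK4 step at a time; state shown every 25 steps (Δt=0.25):
t=0.250: state=(3.026, 2.545)
t=0.500: state=(2.293, 2.725)
t=0.750: state=(1.721, 2.645)
t=1.000: state=(1.343, 2.393)
t=1.250: state=(1.118, 2.071)
t=1.500: state=(1.001, 1.748)
t=1.750: state=(0.959, 1.459)
t=2.000: state=(0.975, 1.216)
t=2.250: state=(1.040, 1.019)
t=2.500: state=(1.154, 0.866)
t=2.750: state=(1.319, 0.751)
t=3.000: state=(1.540, 0.670)
t=3.250: state=(1.824, 0.620)
t=3.500: state=(2.177, 0.602)
t=3.750: state=(2.599, 0.620)
t=4.000: state=(3.076, 0.682)
t=4.250: state=(3.568, 0.807)
t=4.500: state=(3.988, 1.022)
t=4.750: state=(4.193, 1.360)
t=5.000: state=(4.035, 1.819)
t=5.250: state=(3.486, 2.306)
t=5.500: state=(2.740, 2.645)
t=5.750: state=(2.055, 2.722)
t=6.000: state=(1.557, 2.564)
t=6.250: state=(1.243, 2.275)
t=6.500: state=(1.063, 1.947)
t=6.750: state=(0.977, 1.635)
t=7.000: state=(0.959, 1.362)
t=7.090: state=(0.965, 1.275)
compare at T: x=0.965, y=1.275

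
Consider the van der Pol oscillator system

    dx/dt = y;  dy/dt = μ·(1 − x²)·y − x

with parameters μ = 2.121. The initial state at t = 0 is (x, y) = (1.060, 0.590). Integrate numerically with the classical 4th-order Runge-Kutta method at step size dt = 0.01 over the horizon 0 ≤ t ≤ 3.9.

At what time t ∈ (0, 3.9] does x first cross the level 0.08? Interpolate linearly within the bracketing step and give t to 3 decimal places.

t = 1.809

t=0.000: state=(1.060, 0.590)
step 1 (dt=0.01): k1=(0.590, -1.215), k2=(0.584, -1.224), k3=(0.584, -1.224), k4=(0.578, -1.233); state += dt/6·(k1+2k2+2k3+k4)
t=0.010: state=(1.066, 0.578)
t=0.020: state=(1.072, 0.565)
t=0.030: state=(1.077, 0.553)
continuing one RK4 step at a time; state shown every 20 steps (Δt=0.2):
t=0.200: state=(1.152, 0.324)
t=0.400: state=(1.190, 0.059)
t=0.600: state=(1.178, -0.168)
t=0.800: state=(1.125, -0.362)
t=1.000: state=(1.034, -0.547)
t=1.200: state=(0.904, -0.758)
t=1.400: state=(0.726, -1.048)
t=1.600: state=(0.474, -1.508)
t=1.800: state=(0.101, -2.284)
next step: t=1.810: state=(0.078, -2.334) — x has crossed 0.08
linear interpolation between t=1.800 (0.10127) and t=1.810 (0.07818) → t≈1.809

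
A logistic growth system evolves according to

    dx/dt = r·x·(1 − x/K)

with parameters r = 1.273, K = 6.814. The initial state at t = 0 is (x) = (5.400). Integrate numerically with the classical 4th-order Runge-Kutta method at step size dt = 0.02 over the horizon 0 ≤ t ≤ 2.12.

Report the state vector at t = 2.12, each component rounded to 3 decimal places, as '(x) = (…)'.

t=0.000: state=(5.400)
step 1 (dt=0.02): k1=(1.426), k2=(1.416), k3=(1.416), k4=(1.405); state += dt/6·(k1+2k2+2k3+k4)
t=0.020: state=(5.428)
t=0.040: state=(5.456)
t=0.060: state=(5.484)
continuing one RK4 step at a time; state shown every 5 steps (Δt=0.1):
t=0.100: state=(5.537)
t=0.200: state=(5.664)
t=0.300: state=(5.781)
t=0.400: state=(5.888)
t=0.500: state=(5.985)
t=0.600: state=(6.073)
t=0.700: state=(6.153)
t=0.800: state=(6.225)
t=0.900: state=(6.290)
t=1.000: state=(6.349)
t=1.100: state=(6.401)
t=1.200: state=(6.448)
t=1.300: state=(6.489)
t=1.400: state=(6.526)
t=1.500: state=(6.560)
t=1.600: state=(6.589)
t=1.700: state=(6.615)
t=1.800: state=(6.638)
t=1.900: state=(6.659)
t=2.000: state=(6.677)
t=2.100: state=(6.693)
t=2.120: state=(6.696)

(x) = (6.696)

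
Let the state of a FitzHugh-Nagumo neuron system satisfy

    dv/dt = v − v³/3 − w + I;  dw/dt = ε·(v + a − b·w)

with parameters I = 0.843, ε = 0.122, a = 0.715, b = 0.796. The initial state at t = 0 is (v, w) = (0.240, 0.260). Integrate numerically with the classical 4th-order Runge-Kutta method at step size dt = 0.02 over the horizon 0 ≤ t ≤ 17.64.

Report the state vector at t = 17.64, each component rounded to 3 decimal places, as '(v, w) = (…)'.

(v, w) = (-1.620, 0.541)

t=0.000: state=(0.240, 0.260)
step 1 (dt=0.02): k1=(0.818, 0.091), k2=(0.825, 0.092), k3=(0.825, 0.092), k4=(0.832, 0.093); state += dt/6·(k1+2k2+2k3+k4)
t=0.020: state=(0.257, 0.262)
t=0.040: state=(0.273, 0.264)
t=0.060: state=(0.290, 0.266)
continuing one RK4 step at a time; state shown every 50 steps (Δt=1):
t=1.000: state=(1.293, 0.407)
t=2.000: state=(1.785, 0.641)
t=3.000: state=(1.758, 0.872)
t=4.000: state=(1.663, 1.074)
t=5.000: state=(1.559, 1.245)
t=6.000: state=(1.451, 1.388)
t=7.000: state=(1.335, 1.504)
t=8.000: state=(1.210, 1.596)
t=9.000: state=(1.065, 1.664)
t=10.000: state=(0.884, 1.707)
t=11.000: state=(0.622, 1.720)
t=12.000: state=(0.131, 1.691)
t=13.000: state=(-0.971, 1.575)
t=14.000: state=(-1.845, 1.336)
t=15.000: state=(-1.869, 1.076)
t=16.000: state=(-1.780, 0.848)
t=17.000: state=(-1.683, 0.651)
t=17.640: state=(-1.620, 0.541)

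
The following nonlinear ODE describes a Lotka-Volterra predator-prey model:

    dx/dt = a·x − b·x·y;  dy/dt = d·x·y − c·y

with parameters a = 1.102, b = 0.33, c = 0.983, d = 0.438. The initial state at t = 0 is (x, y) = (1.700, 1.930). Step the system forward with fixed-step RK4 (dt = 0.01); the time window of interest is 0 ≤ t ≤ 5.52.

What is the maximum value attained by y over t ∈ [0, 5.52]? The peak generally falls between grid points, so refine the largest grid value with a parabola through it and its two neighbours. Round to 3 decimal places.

t=0.000: state=(1.700, 1.930)
step 1 (dt=0.01): k1=(0.791, -0.460), k2=(0.794, -0.456), k3=(0.794, -0.456), k4=(0.797, -0.452); state += dt/6·(k1+2k2+2k3+k4)
t=0.010: state=(1.708, 1.925)
t=0.020: state=(1.716, 1.921)
t=0.030: state=(1.724, 1.917)
continuing one RK4 step at a time; state shown every 20 steps (Δt=0.2):
t=0.200: state=(1.871, 1.854)
t=0.400: state=(2.067, 1.809)
t=0.600: state=(2.288, 1.798)
t=0.800: state=(2.531, 1.824)
t=1.000: state=(2.792, 1.892)
t=1.200: state=(3.061, 2.008)
t=1.400: state=(3.324, 2.182)
t=1.600: state=(3.561, 2.425)
t=1.800: state=(3.744, 2.744)
t=2.000: state=(3.845, 3.146)
t=2.200: state=(3.835, 3.621)
t=2.400: state=(3.701, 4.141)
t=2.600: state=(3.450, 4.657)
t=2.800: state=(3.115, 5.103)
t=3.000: state=(2.741, 5.418)
t=3.200: state=(2.376, 5.568)
t=3.400: state=(2.050, 5.551)
t=3.600: state=(1.780, 5.391)
t=3.800: state=(1.567, 5.126)
t=4.000: state=(1.408, 4.796)
t=4.200: state=(1.294, 4.433)
t=4.400: state=(1.219, 4.065)
t=4.600: state=(1.176, 3.708)
t=4.800: state=(1.160, 3.374)
t=5.000: state=(1.170, 3.069)
t=5.200: state=(1.202, 2.797)
t=5.400: state=(1.256, 2.558)
t=5.520: state=(1.298, 2.431)
largest grid value and its neighbours: y(3.270)=5.58064, y(3.280)=5.58073, y(3.290)=5.58042
parabola through these three points peaks at t≈3.277 with y≈5.58075

max y = 5.581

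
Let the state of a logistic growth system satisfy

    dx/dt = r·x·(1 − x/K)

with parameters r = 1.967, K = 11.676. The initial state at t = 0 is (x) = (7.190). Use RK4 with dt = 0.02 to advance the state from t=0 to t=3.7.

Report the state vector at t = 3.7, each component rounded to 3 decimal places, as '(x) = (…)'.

t=0.000: state=(7.190)
step 1 (dt=0.02): k1=(5.434), k2=(5.408), k3=(5.409), k4=(5.382); state += dt/6·(k1+2k2+2k3+k4)
t=0.020: state=(7.298)
t=0.040: state=(7.405)
t=0.060: state=(7.511)
continuing one RK4 step at a time; state shown every 10 steps (Δt=0.2):
t=0.200: state=(8.217)
t=0.400: state=(9.093)
t=0.600: state=(9.798)
t=0.800: state=(10.339)
t=1.000: state=(10.739)
t=1.200: state=(11.027)
t=1.400: state=(11.230)
t=1.600: state=(11.371)
t=1.800: state=(11.469)
t=2.000: state=(11.535)
t=2.200: state=(11.581)
t=2.400: state=(11.611)
t=2.600: state=(11.632)
t=2.800: state=(11.647)
t=3.000: state=(11.656)
t=3.200: state=(11.663)
t=3.400: state=(11.667)
t=3.600: state=(11.670)
t=3.700: state=(11.671)

(x) = (11.671)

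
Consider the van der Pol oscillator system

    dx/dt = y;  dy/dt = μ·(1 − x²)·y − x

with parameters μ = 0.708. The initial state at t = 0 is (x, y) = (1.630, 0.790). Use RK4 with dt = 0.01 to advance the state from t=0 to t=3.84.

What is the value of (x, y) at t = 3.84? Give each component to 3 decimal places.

(x, y) = (-1.839, 0.560)

t=0.000: state=(1.630, 0.790)
step 1 (dt=0.01): k1=(0.790, -2.557), k2=(0.777, -2.553), k3=(0.777, -2.553), k4=(0.764, -2.548); state += dt/6·(k1+2k2+2k3+k4)
t=0.010: state=(1.638, 0.764)
t=0.020: state=(1.645, 0.739)
t=0.030: state=(1.653, 0.714)
continuing one RK4 step at a time; state shown every 20 steps (Δt=0.2):
t=0.200: state=(1.739, 0.310)
t=0.400: state=(1.761, -0.073)
t=0.600: state=(1.716, -0.358)
t=0.800: state=(1.622, -0.574)
t=1.000: state=(1.489, -0.752)
t=1.200: state=(1.322, -0.918)
t=1.400: state=(1.122, -1.092)
t=1.600: state=(0.884, -1.292)
t=1.800: state=(0.602, -1.529)
t=2.000: state=(0.269, -1.806)
t=2.200: state=(-0.121, -2.093)
t=2.400: state=(-0.562, -2.296)
t=2.600: state=(-1.023, -2.253)
t=2.800: state=(-1.439, -1.850)
t=3.000: state=(-1.745, -1.194)
t=3.200: state=(-1.917, -0.540)
t=3.400: state=(-1.972, -0.041)
t=3.600: state=(-1.944, 0.296)
t=3.800: state=(-1.861, 0.523)
t=3.840: state=(-1.839, 0.560)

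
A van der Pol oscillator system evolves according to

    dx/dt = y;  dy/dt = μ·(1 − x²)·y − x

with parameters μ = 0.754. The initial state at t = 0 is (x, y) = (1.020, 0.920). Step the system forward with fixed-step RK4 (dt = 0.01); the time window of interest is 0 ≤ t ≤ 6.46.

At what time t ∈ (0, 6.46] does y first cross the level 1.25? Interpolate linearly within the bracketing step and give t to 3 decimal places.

t = 4.823

t=0.000: state=(1.020, 0.920)
step 1 (dt=0.01): k1=(0.920, -1.048), k2=(0.915, -1.059), k3=(0.915, -1.059), k4=(0.909, -1.070); state += dt/6·(k1+2k2+2k3+k4)
t=0.010: state=(1.029, 0.909)
t=0.020: state=(1.038, 0.899)
t=0.030: state=(1.047, 0.888)
continuing one RK4 step at a time; state shown every 25 steps (Δt=0.25):
t=0.250: state=(1.212, 0.603)
t=0.500: state=(1.318, 0.237)
t=0.750: state=(1.333, -0.105)
t=1.000: state=(1.269, -0.398)
t=1.250: state=(1.137, -0.656)
t=1.500: state=(0.942, -0.904)
t=1.750: state=(0.683, -1.174)
t=2.000: state=(0.352, -1.486)
t=2.250: state=(-0.062, -1.825)
t=2.500: state=(-0.554, -2.077)
t=2.750: state=(-1.073, -1.997)
t=3.000: state=(-1.512, -1.444)
t=3.250: state=(-1.778, -0.686)
t=3.500: state=(-1.867, -0.070)
t=3.750: state=(-1.831, 0.328)
t=4.000: state=(-1.715, 0.585)
t=4.250: state=(-1.544, 0.780)
t=4.500: state=(-1.326, 0.965)
t=4.750: state=(-1.059, 1.178)
t=4.820: state=(-0.974, 1.247)
next step: t=4.830: state=(-0.962, 1.257) — y has crossed 1.25
linear interpolation between t=4.820 (1.24677) and t=4.830 (1.25705) → t≈4.823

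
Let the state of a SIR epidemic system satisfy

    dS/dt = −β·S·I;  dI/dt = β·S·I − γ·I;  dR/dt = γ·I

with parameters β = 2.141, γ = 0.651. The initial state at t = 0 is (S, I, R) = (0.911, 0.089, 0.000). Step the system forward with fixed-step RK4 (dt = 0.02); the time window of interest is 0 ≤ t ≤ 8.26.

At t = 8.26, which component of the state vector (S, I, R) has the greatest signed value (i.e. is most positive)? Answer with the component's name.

largest component: R

t=0.000: state=(0.911, 0.089, 0.000)
step 1 (dt=0.02): k1=(-0.174, 0.116, 0.058), k2=(-0.176, 0.117, 0.059), k3=(-0.176, 0.117, 0.059), k4=(-0.177, 0.118, 0.059); state += dt/6·(k1+2k2+2k3+k4)
t=0.020: state=(0.907, 0.091, 0.001)
t=0.040: state=(0.904, 0.094, 0.002)
t=0.060: state=(0.900, 0.096, 0.004)
continuing one RK4 step at a time; state shown every 25 steps (Δt=0.5):
t=0.500: state=(0.799, 0.161, 0.040)
t=1.000: state=(0.640, 0.252, 0.107)
t=1.500: state=(0.468, 0.330, 0.203)
t=2.000: state=(0.322, 0.362, 0.317)
t=2.500: state=(0.219, 0.348, 0.433)
t=3.000: state=(0.154, 0.306, 0.540)
t=3.500: state=(0.114, 0.254, 0.631)
t=4.000: state=(0.089, 0.205, 0.706)
t=4.500: state=(0.074, 0.161, 0.765)
t=5.000: state=(0.063, 0.125, 0.812)
t=5.500: state=(0.056, 0.096, 0.848)
t=6.000: state=(0.051, 0.074, 0.875)
t=6.500: state=(0.048, 0.056, 0.896)
t=7.000: state=(0.045, 0.043, 0.912)
t=7.500: state=(0.044, 0.032, 0.924)
t=8.000: state=(0.042, 0.024, 0.933)
t=8.260: state=(0.042, 0.021, 0.937)
compare at T: S=0.042, I=0.021, R=0.937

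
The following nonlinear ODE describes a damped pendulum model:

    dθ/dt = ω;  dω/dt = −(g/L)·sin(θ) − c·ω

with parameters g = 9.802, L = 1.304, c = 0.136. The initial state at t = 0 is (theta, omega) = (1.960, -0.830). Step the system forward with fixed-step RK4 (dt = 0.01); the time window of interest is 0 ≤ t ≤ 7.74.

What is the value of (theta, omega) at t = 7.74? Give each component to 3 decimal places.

(theta, omega) = (1.004, 0.962)

t=0.000: state=(1.960, -0.830)
step 1 (dt=0.01): k1=(-0.830, -6.842), k2=(-0.864, -6.849), k3=(-0.864, -6.849), k4=(-0.898, -6.857); state += dt/6·(k1+2k2+2k3+k4)
t=0.010: state=(1.951, -0.898)
t=0.020: state=(1.942, -0.967)
t=0.030: state=(1.932, -1.036)
continuing one RK4 step at a time; state shown every 25 steps (Δt=0.25):
t=0.250: state=(1.534, -2.595)
t=0.500: state=(0.678, -4.133)
t=0.750: state=(-0.409, -4.228)
t=1.000: state=(-1.296, -2.701)
t=1.250: state=(-1.730, -0.778)
t=1.500: state=(-1.693, 1.066)
t=1.750: state=(-1.200, 2.852)
t=2.000: state=(-0.316, 4.014)
t=2.250: state=(0.666, 3.549)
t=2.500: state=(1.355, 1.861)
t=2.750: state=(1.582, -0.041)
t=3.000: state=(1.340, -1.877)
t=3.250: state=(0.669, -3.372)
t=3.500: state=(-0.243, -3.643)
t=3.750: state=(-1.023, -2.415)
t=4.000: state=(-1.402, -0.591)
t=4.250: state=(-1.318, 1.249)
t=4.500: state=(-0.798, 2.826)
t=4.750: state=(0.014, 3.436)
t=5.000: state=(0.793, 2.580)
t=5.250: state=(1.236, 0.903)
t=5.500: state=(1.236, -0.893)
t=5.750: state=(0.808, -2.457)
t=6.000: state=(0.078, -3.170)
t=6.250: state=(-0.660, -2.519)
t=6.500: state=(-1.107, -0.980)
t=6.750: state=(-1.136, 0.744)
t=7.000: state=(-0.753, 2.239)
t=7.250: state=(-0.084, 2.922)
t=7.500: state=(0.599, 2.338)
t=7.740: state=(1.004, 0.962)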